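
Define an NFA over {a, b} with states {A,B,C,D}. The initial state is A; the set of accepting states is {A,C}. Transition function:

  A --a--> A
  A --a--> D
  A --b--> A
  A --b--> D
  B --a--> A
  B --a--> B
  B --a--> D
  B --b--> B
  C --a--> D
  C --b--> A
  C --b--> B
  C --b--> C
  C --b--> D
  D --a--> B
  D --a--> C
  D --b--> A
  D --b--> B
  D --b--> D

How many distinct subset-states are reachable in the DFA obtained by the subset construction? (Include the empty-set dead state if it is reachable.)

Start state of the DFA: {A}.
{A} --a--> {A,D}  [new]
{A} --b--> {A,D}  [seen]
{A,D} --a--> {A,B,C,D}  [new]
{A,D} --b--> {A,B,D}  [new]
{A,B,C,D} --a--> {A,B,C,D}  [seen]
{A,B,C,D} --b--> {A,B,C,D}  [seen]
{A,B,D} --a--> {A,B,C,D}  [seen]
{A,B,D} --b--> {A,B,D}  [seen]
Reachable DFA states: {A}, {A,D}, {A,B,C,D}, {A,B,D}.

4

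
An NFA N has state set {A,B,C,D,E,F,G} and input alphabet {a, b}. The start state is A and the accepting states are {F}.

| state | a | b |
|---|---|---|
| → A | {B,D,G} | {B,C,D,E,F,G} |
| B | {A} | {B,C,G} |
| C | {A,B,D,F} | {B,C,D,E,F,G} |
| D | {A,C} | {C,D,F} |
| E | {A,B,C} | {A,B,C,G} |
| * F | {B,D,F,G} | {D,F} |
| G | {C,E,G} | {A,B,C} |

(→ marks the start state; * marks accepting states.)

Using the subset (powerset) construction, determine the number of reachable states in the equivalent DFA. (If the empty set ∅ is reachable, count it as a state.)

Start state of the DFA: {A}.
{A} --a--> {B,D,G}  [new]
{A} --b--> {B,C,D,E,F,G}  [new]
{B,D,G} --a--> {A,C,E,G}  [new]
{B,D,G} --b--> {A,B,C,D,F,G}  [new]
{B,C,D,E,F,G} --a--> {A,B,C,D,E,F,G}  [new]
{B,C,D,E,F,G} --b--> {A,B,C,D,E,F,G}  [seen]
{A,C,E,G} --a--> {A,B,C,D,E,F,G}  [seen]
{A,C,E,G} --b--> {A,B,C,D,E,F,G}  [seen]
{A,B,C,D,F,G} --a--> {A,B,C,D,E,F,G}  [seen]
{A,B,C,D,F,G} --b--> {A,B,C,D,E,F,G}  [seen]
{A,B,C,D,E,F,G} --a--> {A,B,C,D,E,F,G}  [seen]
{A,B,C,D,E,F,G} --b--> {A,B,C,D,E,F,G}  [seen]
Reachable DFA states: {A}, {B,D,G}, {B,C,D,E,F,G}, {A,C,E,G}, {A,B,C,D,F,G}, {A,B,C,D,E,F,G}.

6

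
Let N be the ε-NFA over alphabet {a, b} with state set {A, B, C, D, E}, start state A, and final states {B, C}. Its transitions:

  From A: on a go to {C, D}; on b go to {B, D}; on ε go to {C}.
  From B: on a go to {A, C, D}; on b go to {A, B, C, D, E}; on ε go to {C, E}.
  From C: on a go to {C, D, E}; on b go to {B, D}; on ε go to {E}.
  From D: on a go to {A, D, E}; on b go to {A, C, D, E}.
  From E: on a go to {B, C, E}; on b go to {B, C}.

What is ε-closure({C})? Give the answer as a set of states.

{C, E}

Begin with {C}.
C →ε {E}; add E.
ε-closure = {C, E}.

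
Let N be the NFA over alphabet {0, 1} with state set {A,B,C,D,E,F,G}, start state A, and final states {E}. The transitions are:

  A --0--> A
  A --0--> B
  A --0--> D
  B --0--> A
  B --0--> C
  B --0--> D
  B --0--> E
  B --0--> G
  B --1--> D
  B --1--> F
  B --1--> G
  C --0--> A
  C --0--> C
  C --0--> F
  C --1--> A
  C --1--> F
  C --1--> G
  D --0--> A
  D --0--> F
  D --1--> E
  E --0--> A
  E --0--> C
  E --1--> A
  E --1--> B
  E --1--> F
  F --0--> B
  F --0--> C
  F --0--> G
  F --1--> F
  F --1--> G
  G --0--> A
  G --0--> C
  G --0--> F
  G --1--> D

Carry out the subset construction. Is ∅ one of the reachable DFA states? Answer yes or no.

Start state of the DFA: {A}.
{A} --0--> {A,B,D}  [new]
{A} --1--> ∅  [new]
{A,B,D} --0--> {A,B,C,D,E,F,G}  [new]
{A,B,D} --1--> {D,E,F,G}  [new]
∅ --0--> ∅  [seen]
∅ --1--> ∅  [seen]
{A,B,C,D,E,F,G} --0--> {A,B,C,D,E,F,G}  [seen]
{A,B,C,D,E,F,G} --1--> {A,B,D,E,F,G}  [new]
{D,E,F,G} --0--> {A,B,C,F,G}  [new]
{D,E,F,G} --1--> {A,B,D,E,F,G}  [seen]
{A,B,D,E,F,G} --0--> {A,B,C,D,E,F,G}  [seen]
{A,B,D,E,F,G} --1--> {A,B,D,E,F,G}  [seen]
{A,B,C,F,G} --0--> {A,B,C,D,E,F,G}  [seen]
{A,B,C,F,G} --1--> {A,D,F,G}  [new]
{A,D,F,G} --0--> {A,B,C,D,F,G}  [new]
{A,D,F,G} --1--> {D,E,F,G}  [seen]
{A,B,C,D,F,G} --0--> {A,B,C,D,E,F,G}  [seen]
{A,B,C,D,F,G} --1--> {A,D,E,F,G}  [new]
{A,D,E,F,G} --0--> {A,B,C,D,F,G}  [seen]
{A,D,E,F,G} --1--> {A,B,D,E,F,G}  [seen]
Reachable DFA states: {A}, {A,B,D}, ∅, {A,B,C,D,E,F,G}, {D,E,F,G}, {A,B,D,E,F,G}, {A,B,C,F,G}, {A,D,F,G}, {A,B,C,D,F,G}, {A,D,E,F,G}.
∅ is among them.

yes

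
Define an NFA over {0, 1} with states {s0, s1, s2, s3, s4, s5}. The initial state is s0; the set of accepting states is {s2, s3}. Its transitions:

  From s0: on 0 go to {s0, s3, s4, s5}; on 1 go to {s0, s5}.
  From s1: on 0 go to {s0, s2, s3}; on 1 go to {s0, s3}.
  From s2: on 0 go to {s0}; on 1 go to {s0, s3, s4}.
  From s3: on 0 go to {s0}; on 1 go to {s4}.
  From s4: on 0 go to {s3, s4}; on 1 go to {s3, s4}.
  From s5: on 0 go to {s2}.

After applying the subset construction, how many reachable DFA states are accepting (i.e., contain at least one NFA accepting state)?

Start state of the DFA: {s0}.
{s0} --0--> {s0, s3, s4, s5}  [new]
{s0} --1--> {s0, s5}  [new]
{s0, s3, s4, s5} --0--> {s0, s2, s3, s4, s5}  [new]
{s0, s3, s4, s5} --1--> {s0, s3, s4, s5}  [seen]
{s0, s5} --0--> {s0, s2, s3, s4, s5}  [seen]
{s0, s5} --1--> {s0, s5}  [seen]
{s0, s2, s3, s4, s5} --0--> {s0, s2, s3, s4, s5}  [seen]
{s0, s2, s3, s4, s5} --1--> {s0, s3, s4, s5}  [seen]
Reachable DFA states: {s0}, {s0, s3, s4, s5}, {s0, s5}, {s0, s2, s3, s4, s5}.
Accepting DFA states (contain an NFA accepting state): {s0, s3, s4, s5}, {s0, s2, s3, s4, s5}.

2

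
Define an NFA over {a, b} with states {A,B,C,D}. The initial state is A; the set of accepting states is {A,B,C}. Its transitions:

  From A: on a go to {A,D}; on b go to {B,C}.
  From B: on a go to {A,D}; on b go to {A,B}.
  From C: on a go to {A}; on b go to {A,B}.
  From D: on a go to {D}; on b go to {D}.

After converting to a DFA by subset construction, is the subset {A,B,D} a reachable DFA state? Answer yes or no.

yes

Start state of the DFA: {A}.
{A} --a--> {A,D}  [new]
{A} --b--> {B,C}  [new]
{A,D} --a--> {A,D}  [seen]
{A,D} --b--> {B,C,D}  [new]
{B,C} --a--> {A,D}  [seen]
{B,C} --b--> {A,B}  [new]
{B,C,D} --a--> {A,D}  [seen]
{B,C,D} --b--> {A,B,D}  [new]
{A,B} --a--> {A,D}  [seen]
{A,B} --b--> {A,B,C}  [new]
{A,B,D} --a--> {A,D}  [seen]
{A,B,D} --b--> {A,B,C,D}  [new]
{A,B,C} --a--> {A,D}  [seen]
{A,B,C} --b--> {A,B,C}  [seen]
{A,B,C,D} --a--> {A,D}  [seen]
{A,B,C,D} --b--> {A,B,C,D}  [seen]
Reachable DFA states: {A}, {A,D}, {B,C}, {B,C,D}, {A,B}, {A,B,D}, {A,B,C}, {A,B,C,D}.
{A,B,D} is among them.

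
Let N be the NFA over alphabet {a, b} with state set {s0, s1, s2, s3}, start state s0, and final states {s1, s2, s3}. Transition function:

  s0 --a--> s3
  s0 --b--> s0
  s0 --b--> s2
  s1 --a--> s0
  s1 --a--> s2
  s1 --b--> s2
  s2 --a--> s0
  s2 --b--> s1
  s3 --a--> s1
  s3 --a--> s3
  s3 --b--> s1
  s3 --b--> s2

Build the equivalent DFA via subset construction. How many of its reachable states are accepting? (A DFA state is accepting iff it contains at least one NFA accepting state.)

9

Start state of the DFA: {s0}.
{s0} --a--> {s3}  [new]
{s0} --b--> {s0, s2}  [new]
{s3} --a--> {s1, s3}  [new]
{s3} --b--> {s1, s2}  [new]
{s0, s2} --a--> {s0, s3}  [new]
{s0, s2} --b--> {s0, s1, s2}  [new]
{s1, s3} --a--> {s0, s1, s2, s3}  [new]
{s1, s3} --b--> {s1, s2}  [seen]
{s1, s2} --a--> {s0, s2}  [seen]
{s1, s2} --b--> {s1, s2}  [seen]
{s0, s3} --a--> {s1, s3}  [seen]
{s0, s3} --b--> {s0, s1, s2}  [seen]
{s0, s1, s2} --a--> {s0, s2, s3}  [new]
{s0, s1, s2} --b--> {s0, s1, s2}  [seen]
{s0, s1, s2, s3} --a--> {s0, s1, s2, s3}  [seen]
{s0, s1, s2, s3} --b--> {s0, s1, s2}  [seen]
{s0, s2, s3} --a--> {s0, s1, s3}  [new]
{s0, s2, s3} --b--> {s0, s1, s2}  [seen]
{s0, s1, s3} --a--> {s0, s1, s2, s3}  [seen]
{s0, s1, s3} --b--> {s0, s1, s2}  [seen]
Reachable DFA states: {s0}, {s3}, {s0, s2}, {s1, s3}, {s1, s2}, {s0, s3}, {s0, s1, s2}, {s0, s1, s2, s3}, {s0, s2, s3}, {s0, s1, s3}.
Accepting DFA states (contain an NFA accepting state): {s3}, {s0, s2}, {s1, s3}, {s1, s2}, {s0, s3}, {s0, s1, s2}, {s0, s1, s2, s3}, {s0, s2, s3}, {s0, s1, s3}.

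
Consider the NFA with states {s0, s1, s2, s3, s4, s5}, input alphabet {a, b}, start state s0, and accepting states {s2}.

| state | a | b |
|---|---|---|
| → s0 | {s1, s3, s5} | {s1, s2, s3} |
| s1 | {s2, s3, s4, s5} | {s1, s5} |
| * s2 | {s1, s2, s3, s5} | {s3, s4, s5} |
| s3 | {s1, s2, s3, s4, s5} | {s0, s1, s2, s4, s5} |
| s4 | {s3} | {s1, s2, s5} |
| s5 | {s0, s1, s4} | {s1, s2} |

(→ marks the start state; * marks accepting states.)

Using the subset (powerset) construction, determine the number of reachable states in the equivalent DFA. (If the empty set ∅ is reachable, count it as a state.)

Start state of the DFA: {s0}.
{s0} --a--> {s1, s3, s5}  [new]
{s0} --b--> {s1, s2, s3}  [new]
{s1, s3, s5} --a--> {s0, s1, s2, s3, s4, s5}  [new]
{s1, s3, s5} --b--> {s0, s1, s2, s4, s5}  [new]
{s1, s2, s3} --a--> {s1, s2, s3, s4, s5}  [new]
{s1, s2, s3} --b--> {s0, s1, s2, s3, s4, s5}  [seen]
{s0, s1, s2, s3, s4, s5} --a--> {s0, s1, s2, s3, s4, s5}  [seen]
{s0, s1, s2, s3, s4, s5} --b--> {s0, s1, s2, s3, s4, s5}  [seen]
{s0, s1, s2, s4, s5} --a--> {s0, s1, s2, s3, s4, s5}  [seen]
{s0, s1, s2, s4, s5} --b--> {s1, s2, s3, s4, s5}  [seen]
{s1, s2, s3, s4, s5} --a--> {s0, s1, s2, s3, s4, s5}  [seen]
{s1, s2, s3, s4, s5} --b--> {s0, s1, s2, s3, s4, s5}  [seen]
Reachable DFA states: {s0}, {s1, s3, s5}, {s1, s2, s3}, {s0, s1, s2, s3, s4, s5}, {s0, s1, s2, s4, s5}, {s1, s2, s3, s4, s5}.

6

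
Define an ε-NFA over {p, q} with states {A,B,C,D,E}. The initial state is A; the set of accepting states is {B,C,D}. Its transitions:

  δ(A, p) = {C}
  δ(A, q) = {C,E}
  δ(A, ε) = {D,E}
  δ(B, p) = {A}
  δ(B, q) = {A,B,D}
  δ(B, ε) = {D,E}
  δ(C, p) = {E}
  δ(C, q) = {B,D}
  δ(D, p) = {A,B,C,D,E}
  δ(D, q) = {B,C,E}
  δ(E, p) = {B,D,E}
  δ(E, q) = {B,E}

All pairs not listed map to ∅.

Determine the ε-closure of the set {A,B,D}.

{A,B,D,E}

Begin with {A,B,D}.
A →ε {D,E}; add E.
ε-closure = {A,B,D,E}.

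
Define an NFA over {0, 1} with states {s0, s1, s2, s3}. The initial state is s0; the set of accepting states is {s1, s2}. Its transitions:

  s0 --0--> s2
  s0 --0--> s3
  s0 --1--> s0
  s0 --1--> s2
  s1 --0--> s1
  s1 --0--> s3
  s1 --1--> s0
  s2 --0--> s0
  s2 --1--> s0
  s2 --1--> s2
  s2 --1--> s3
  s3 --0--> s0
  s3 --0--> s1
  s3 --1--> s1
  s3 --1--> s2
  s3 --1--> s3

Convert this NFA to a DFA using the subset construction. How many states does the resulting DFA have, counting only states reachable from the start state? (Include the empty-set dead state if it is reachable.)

Start state of the DFA: {s0}.
{s0} --0--> {s2, s3}  [new]
{s0} --1--> {s0, s2}  [new]
{s2, s3} --0--> {s0, s1}  [new]
{s2, s3} --1--> {s0, s1, s2, s3}  [new]
{s0, s2} --0--> {s0, s2, s3}  [new]
{s0, s2} --1--> {s0, s2, s3}  [seen]
{s0, s1} --0--> {s1, s2, s3}  [new]
{s0, s1} --1--> {s0, s2}  [seen]
{s0, s1, s2, s3} --0--> {s0, s1, s2, s3}  [seen]
{s0, s1, s2, s3} --1--> {s0, s1, s2, s3}  [seen]
{s0, s2, s3} --0--> {s0, s1, s2, s3}  [seen]
{s0, s2, s3} --1--> {s0, s1, s2, s3}  [seen]
{s1, s2, s3} --0--> {s0, s1, s3}  [new]
{s1, s2, s3} --1--> {s0, s1, s2, s3}  [seen]
{s0, s1, s3} --0--> {s0, s1, s2, s3}  [seen]
{s0, s1, s3} --1--> {s0, s1, s2, s3}  [seen]
Reachable DFA states: {s0}, {s2, s3}, {s0, s2}, {s0, s1}, {s0, s1, s2, s3}, {s0, s2, s3}, {s1, s2, s3}, {s0, s1, s3}.

8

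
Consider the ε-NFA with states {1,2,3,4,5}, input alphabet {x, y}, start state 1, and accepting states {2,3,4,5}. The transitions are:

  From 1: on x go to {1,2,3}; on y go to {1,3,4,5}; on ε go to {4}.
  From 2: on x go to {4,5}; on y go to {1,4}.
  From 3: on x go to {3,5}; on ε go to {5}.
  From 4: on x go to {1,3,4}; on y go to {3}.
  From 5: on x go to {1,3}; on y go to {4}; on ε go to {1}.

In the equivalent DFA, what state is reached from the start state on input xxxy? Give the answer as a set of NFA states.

Start: {1,4}.
δ(1,x) = {1,2,3}; δ(4,x) = {1,3,4}.
Union: {1,2,3,4}.
ε-closure gives {1,2,3,4,5}.
After x: {1,2,3,4,5}.
δ(1,x) = {1,2,3}; δ(2,x) = {4,5}; δ(3,x) = {3,5}; δ(4,x) = {1,3,4}; δ(5,x) = {1,3}.
Union: {1,2,3,4,5}.
After x: {1,2,3,4,5}.
δ(1,x) = {1,2,3}; δ(2,x) = {4,5}; δ(3,x) = {3,5}; δ(4,x) = {1,3,4}; δ(5,x) = {1,3}.
Union: {1,2,3,4,5}.
After x: {1,2,3,4,5}.
δ(1,y) = {1,3,4,5}; δ(2,y) = {1,4}; δ(3,y) = ∅; δ(4,y) = {3}; δ(5,y) = {4}.
Union: {1,3,4,5}.
After y: {1,3,4,5}.

{1,3,4,5}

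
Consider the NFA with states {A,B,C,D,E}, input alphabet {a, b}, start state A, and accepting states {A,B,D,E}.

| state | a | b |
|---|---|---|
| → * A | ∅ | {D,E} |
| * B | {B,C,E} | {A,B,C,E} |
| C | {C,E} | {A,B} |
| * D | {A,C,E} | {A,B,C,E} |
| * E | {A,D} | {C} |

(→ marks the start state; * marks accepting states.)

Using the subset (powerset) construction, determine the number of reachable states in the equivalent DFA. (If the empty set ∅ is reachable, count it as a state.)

6

Start state of the DFA: {A}.
{A} --a--> ∅  [new]
{A} --b--> {D,E}  [new]
∅ --a--> ∅  [seen]
∅ --b--> ∅  [seen]
{D,E} --a--> {A,C,D,E}  [new]
{D,E} --b--> {A,B,C,E}  [new]
{A,C,D,E} --a--> {A,C,D,E}  [seen]
{A,C,D,E} --b--> {A,B,C,D,E}  [new]
{A,B,C,E} --a--> {A,B,C,D,E}  [seen]
{A,B,C,E} --b--> {A,B,C,D,E}  [seen]
{A,B,C,D,E} --a--> {A,B,C,D,E}  [seen]
{A,B,C,D,E} --b--> {A,B,C,D,E}  [seen]
Reachable DFA states: {A}, ∅, {D,E}, {A,C,D,E}, {A,B,C,E}, {A,B,C,D,E}.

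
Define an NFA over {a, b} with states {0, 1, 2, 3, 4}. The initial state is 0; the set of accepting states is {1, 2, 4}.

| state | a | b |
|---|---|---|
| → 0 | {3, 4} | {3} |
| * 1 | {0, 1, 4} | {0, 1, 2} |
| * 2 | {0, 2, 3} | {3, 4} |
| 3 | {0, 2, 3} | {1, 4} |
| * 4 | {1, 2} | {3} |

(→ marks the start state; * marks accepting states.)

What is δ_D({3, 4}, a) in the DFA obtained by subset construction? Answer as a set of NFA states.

{0, 1, 2, 3}

δ(3,a) = {0, 2, 3}; δ(4,a) = {1, 2}.
Union: {0, 1, 2, 3}.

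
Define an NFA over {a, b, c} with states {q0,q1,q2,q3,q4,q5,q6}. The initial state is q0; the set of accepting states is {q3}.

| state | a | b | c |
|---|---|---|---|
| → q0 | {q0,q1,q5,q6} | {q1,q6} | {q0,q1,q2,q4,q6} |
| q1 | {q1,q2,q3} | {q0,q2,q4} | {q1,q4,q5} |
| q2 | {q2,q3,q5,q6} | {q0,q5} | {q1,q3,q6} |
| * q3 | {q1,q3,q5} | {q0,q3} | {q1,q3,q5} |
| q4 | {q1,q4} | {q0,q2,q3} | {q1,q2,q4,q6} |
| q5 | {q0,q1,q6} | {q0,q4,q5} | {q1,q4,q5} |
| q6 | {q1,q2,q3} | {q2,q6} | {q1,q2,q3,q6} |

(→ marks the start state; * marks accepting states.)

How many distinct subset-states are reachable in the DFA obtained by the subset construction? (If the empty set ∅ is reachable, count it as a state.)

15

Start state of the DFA: {q0}.
{q0} --a--> {q0,q1,q5,q6}  [new]
{q0} --b--> {q1,q6}  [new]
{q0} --c--> {q0,q1,q2,q4,q6}  [new]
{q0,q1,q5,q6} --a--> {q0,q1,q2,q3,q5,q6}  [new]
{q0,q1,q5,q6} --b--> {q0,q1,q2,q4,q5,q6}  [new]
{q0,q1,q5,q6} --c--> {q0,q1,q2,q3,q4,q5,q6}  [new]
{q1,q6} --a--> {q1,q2,q3}  [new]
{q1,q6} --b--> {q0,q2,q4,q6}  [new]
{q1,q6} --c--> {q1,q2,q3,q4,q5,q6}  [new]
{q0,q1,q2,q4,q6} --a--> {q0,q1,q2,q3,q4,q5,q6}  [seen]
{q0,q1,q2,q4,q6} --b--> {q0,q1,q2,q3,q4,q5,q6}  [seen]
{q0,q1,q2,q4,q6} --c--> {q0,q1,q2,q3,q4,q5,q6}  [seen]
{q0,q1,q2,q3,q5,q6} --a--> {q0,q1,q2,q3,q5,q6}  [seen]
{q0,q1,q2,q3,q5,q6} --b--> {q0,q1,q2,q3,q4,q5,q6}  [seen]
{q0,q1,q2,q3,q5,q6} --c--> {q0,q1,q2,q3,q4,q5,q6}  [seen]
{q0,q1,q2,q4,q5,q6} --a--> {q0,q1,q2,q3,q4,q5,q6}  [seen]
{q0,q1,q2,q4,q5,q6} --b--> {q0,q1,q2,q3,q4,q5,q6}  [seen]
{q0,q1,q2,q4,q5,q6} --c--> {q0,q1,q2,q3,q4,q5,q6}  [seen]
{q0,q1,q2,q3,q4,q5,q6} --a--> {q0,q1,q2,q3,q4,q5,q6}  [seen]
{q0,q1,q2,q3,q4,q5,q6} --b--> {q0,q1,q2,q3,q4,q5,q6}  [seen]
{q0,q1,q2,q3,q4,q5,q6} --c--> {q0,q1,q2,q3,q4,q5,q6}  [seen]
{q1,q2,q3} --a--> {q1,q2,q3,q5,q6}  [new]
{q1,q2,q3} --b--> {q0,q2,q3,q4,q5}  [new]
{q1,q2,q3} --c--> {q1,q3,q4,q5,q6}  [new]
{q0,q2,q4,q6} --a--> {q0,q1,q2,q3,q4,q5,q6}  [seen]
{q0,q2,q4,q6} --b--> {q0,q1,q2,q3,q5,q6}  [seen]
{q0,q2,q4,q6} --c--> {q0,q1,q2,q3,q4,q6}  [new]
{q1,q2,q3,q4,q5,q6} --a--> {q0,q1,q2,q3,q4,q5,q6}  [seen]
{q1,q2,q3,q4,q5,q6} --b--> {q0,q2,q3,q4,q5,q6}  [new]
{q1,q2,q3,q4,q5,q6} --c--> {q1,q2,q3,q4,q5,q6}  [seen]
{q1,q2,q3,q5,q6} --a--> {q0,q1,q2,q3,q5,q6}  [seen]
{q1,q2,q3,q5,q6} --b--> {q0,q2,q3,q4,q5,q6}  [seen]
{q1,q2,q3,q5,q6} --c--> {q1,q2,q3,q4,q5,q6}  [seen]
{q0,q2,q3,q4,q5} --a--> {q0,q1,q2,q3,q4,q5,q6}  [seen]
{q0,q2,q3,q4,q5} --b--> {q0,q1,q2,q3,q4,q5,q6}  [seen]
{q0,q2,q3,q4,q5} --c--> {q0,q1,q2,q3,q4,q5,q6}  [seen]
{q1,q3,q4,q5,q6} --a--> {q0,q1,q2,q3,q4,q5,q6}  [seen]
{q1,q3,q4,q5,q6} --b--> {q0,q2,q3,q4,q5,q6}  [seen]
{q1,q3,q4,q5,q6} --c--> {q1,q2,q3,q4,q5,q6}  [seen]
{q0,q1,q2,q3,q4,q6} --a--> {q0,q1,q2,q3,q4,q5,q6}  [seen]
{q0,q1,q2,q3,q4,q6} --b--> {q0,q1,q2,q3,q4,q5,q6}  [seen]
{q0,q1,q2,q3,q4,q6} --c--> {q0,q1,q2,q3,q4,q5,q6}  [seen]
{q0,q2,q3,q4,q5,q6} --a--> {q0,q1,q2,q3,q4,q5,q6}  [seen]
{q0,q2,q3,q4,q5,q6} --b--> {q0,q1,q2,q3,q4,q5,q6}  [seen]
{q0,q2,q3,q4,q5,q6} --c--> {q0,q1,q2,q3,q4,q5,q6}  [seen]
Reachable DFA states: {q0}, {q0,q1,q5,q6}, {q1,q6}, {q0,q1,q2,q4,q6}, {q0,q1,q2,q3,q5,q6}, {q0,q1,q2,q4,q5,q6}, {q0,q1,q2,q3,q4,q5,q6}, {q1,q2,q3}, {q0,q2,q4,q6}, {q1,q2,q3,q4,q5,q6}, {q1,q2,q3,q5,q6}, {q0,q2,q3,q4,q5}, {q1,q3,q4,q5,q6}, {q0,q1,q2,q3,q4,q6}, {q0,q2,q3,q4,q5,q6}.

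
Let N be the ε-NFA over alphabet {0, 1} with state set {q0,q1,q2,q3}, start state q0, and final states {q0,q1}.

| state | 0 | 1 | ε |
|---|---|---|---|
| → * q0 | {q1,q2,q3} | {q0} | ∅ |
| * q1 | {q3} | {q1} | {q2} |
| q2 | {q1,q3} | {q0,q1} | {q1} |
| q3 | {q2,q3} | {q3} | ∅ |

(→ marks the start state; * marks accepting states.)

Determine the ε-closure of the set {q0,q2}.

Begin with {q0,q2}.
q2 →ε {q1}; add q1.
ε-closure = {q0,q1,q2}.

{q0,q1,q2}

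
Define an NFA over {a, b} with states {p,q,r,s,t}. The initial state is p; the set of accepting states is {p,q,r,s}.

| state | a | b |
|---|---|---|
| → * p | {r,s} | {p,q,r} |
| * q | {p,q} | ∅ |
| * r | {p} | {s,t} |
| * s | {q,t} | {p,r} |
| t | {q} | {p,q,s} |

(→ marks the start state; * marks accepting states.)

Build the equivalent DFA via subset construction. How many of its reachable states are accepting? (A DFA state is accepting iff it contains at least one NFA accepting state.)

7

Start state of the DFA: {p}.
{p} --a--> {r,s}  [new]
{p} --b--> {p,q,r}  [new]
{r,s} --a--> {p,q,t}  [new]
{r,s} --b--> {p,r,s,t}  [new]
{p,q,r} --a--> {p,q,r,s}  [new]
{p,q,r} --b--> {p,q,r,s,t}  [new]
{p,q,t} --a--> {p,q,r,s}  [seen]
{p,q,t} --b--> {p,q,r,s}  [seen]
{p,r,s,t} --a--> {p,q,r,s,t}  [seen]
{p,r,s,t} --b--> {p,q,r,s,t}  [seen]
{p,q,r,s} --a--> {p,q,r,s,t}  [seen]
{p,q,r,s} --b--> {p,q,r,s,t}  [seen]
{p,q,r,s,t} --a--> {p,q,r,s,t}  [seen]
{p,q,r,s,t} --b--> {p,q,r,s,t}  [seen]
Reachable DFA states: {p}, {r,s}, {p,q,r}, {p,q,t}, {p,r,s,t}, {p,q,r,s}, {p,q,r,s,t}.
Accepting DFA states (contain an NFA accepting state): {p}, {r,s}, {p,q,r}, {p,q,t}, {p,r,s,t}, {p,q,r,s}, {p,q,r,s,t}.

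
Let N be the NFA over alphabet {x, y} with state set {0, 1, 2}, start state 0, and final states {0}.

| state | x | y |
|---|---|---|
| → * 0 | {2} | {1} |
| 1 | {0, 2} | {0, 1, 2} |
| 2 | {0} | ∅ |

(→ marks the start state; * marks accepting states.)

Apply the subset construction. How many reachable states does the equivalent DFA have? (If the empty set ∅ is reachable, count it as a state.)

Start state of the DFA: {0}.
{0} --x--> {2}  [new]
{0} --y--> {1}  [new]
{2} --x--> {0}  [seen]
{2} --y--> ∅  [new]
{1} --x--> {0, 2}  [new]
{1} --y--> {0, 1, 2}  [new]
∅ --x--> ∅  [seen]
∅ --y--> ∅  [seen]
{0, 2} --x--> {0, 2}  [seen]
{0, 2} --y--> {1}  [seen]
{0, 1, 2} --x--> {0, 2}  [seen]
{0, 1, 2} --y--> {0, 1, 2}  [seen]
Reachable DFA states: {0}, {2}, {1}, ∅, {0, 2}, {0, 1, 2}.

6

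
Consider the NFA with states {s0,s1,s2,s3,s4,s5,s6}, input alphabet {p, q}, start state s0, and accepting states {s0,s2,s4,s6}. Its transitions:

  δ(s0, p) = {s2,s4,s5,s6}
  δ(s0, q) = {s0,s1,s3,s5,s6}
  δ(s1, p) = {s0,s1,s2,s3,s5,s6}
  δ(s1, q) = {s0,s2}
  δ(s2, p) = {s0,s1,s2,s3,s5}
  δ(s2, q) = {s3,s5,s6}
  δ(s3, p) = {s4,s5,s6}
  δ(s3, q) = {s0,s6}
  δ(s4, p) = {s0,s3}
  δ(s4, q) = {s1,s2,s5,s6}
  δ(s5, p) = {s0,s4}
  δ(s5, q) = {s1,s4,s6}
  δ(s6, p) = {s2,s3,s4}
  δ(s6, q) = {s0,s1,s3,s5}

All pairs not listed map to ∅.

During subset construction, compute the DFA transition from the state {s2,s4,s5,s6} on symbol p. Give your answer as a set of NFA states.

{s0,s1,s2,s3,s4,s5}

δ(s2,p) = {s0,s1,s2,s3,s5}; δ(s4,p) = {s0,s3}; δ(s5,p) = {s0,s4}; δ(s6,p) = {s2,s3,s4}.
Union: {s0,s1,s2,s3,s4,s5}.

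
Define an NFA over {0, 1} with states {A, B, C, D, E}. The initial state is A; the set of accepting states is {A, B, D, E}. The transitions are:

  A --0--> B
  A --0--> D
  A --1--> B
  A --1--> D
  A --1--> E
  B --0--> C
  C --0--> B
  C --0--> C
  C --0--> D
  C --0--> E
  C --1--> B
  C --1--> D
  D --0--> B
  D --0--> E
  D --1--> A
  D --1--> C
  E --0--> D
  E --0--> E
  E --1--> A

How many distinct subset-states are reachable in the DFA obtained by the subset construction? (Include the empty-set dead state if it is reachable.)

9

Start state of the DFA: {A}.
{A} --0--> {B, D}  [new]
{A} --1--> {B, D, E}  [new]
{B, D} --0--> {B, C, E}  [new]
{B, D} --1--> {A, C}  [new]
{B, D, E} --0--> {B, C, D, E}  [new]
{B, D, E} --1--> {A, C}  [seen]
{B, C, E} --0--> {B, C, D, E}  [seen]
{B, C, E} --1--> {A, B, D}  [new]
{A, C} --0--> {B, C, D, E}  [seen]
{A, C} --1--> {B, D, E}  [seen]
{B, C, D, E} --0--> {B, C, D, E}  [seen]
{B, C, D, E} --1--> {A, B, C, D}  [new]
{A, B, D} --0--> {B, C, D, E}  [seen]
{A, B, D} --1--> {A, B, C, D, E}  [new]
{A, B, C, D} --0--> {B, C, D, E}  [seen]
{A, B, C, D} --1--> {A, B, C, D, E}  [seen]
{A, B, C, D, E} --0--> {B, C, D, E}  [seen]
{A, B, C, D, E} --1--> {A, B, C, D, E}  [seen]
Reachable DFA states: {A}, {B, D}, {B, D, E}, {B, C, E}, {A, C}, {B, C, D, E}, {A, B, D}, {A, B, C, D}, {A, B, C, D, E}.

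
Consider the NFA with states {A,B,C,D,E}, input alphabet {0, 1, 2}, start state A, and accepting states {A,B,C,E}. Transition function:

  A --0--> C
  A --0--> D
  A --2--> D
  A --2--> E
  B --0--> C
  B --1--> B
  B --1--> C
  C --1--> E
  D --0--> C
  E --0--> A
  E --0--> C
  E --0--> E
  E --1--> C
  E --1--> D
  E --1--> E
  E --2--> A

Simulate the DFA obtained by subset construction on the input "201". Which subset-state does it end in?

{C,D,E}

Start: {A}.
δ(A,2) = {D,E}.
Union: {D,E}.
After 2: {D,E}.
δ(D,0) = {C}; δ(E,0) = {A,C,E}.
Union: {A,C,E}.
After 0: {A,C,E}.
δ(A,1) = ∅; δ(C,1) = {E}; δ(E,1) = {C,D,E}.
Union: {C,D,E}.
After 1: {C,D,E}.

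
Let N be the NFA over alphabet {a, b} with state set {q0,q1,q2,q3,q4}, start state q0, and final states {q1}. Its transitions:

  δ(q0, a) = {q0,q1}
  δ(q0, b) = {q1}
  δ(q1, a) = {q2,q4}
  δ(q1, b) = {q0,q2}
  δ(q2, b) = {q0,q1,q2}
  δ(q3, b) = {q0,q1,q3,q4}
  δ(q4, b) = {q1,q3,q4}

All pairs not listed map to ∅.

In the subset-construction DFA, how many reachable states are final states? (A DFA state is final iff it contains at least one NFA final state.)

5

Start state of the DFA: {q0}.
{q0} --a--> {q0,q1}  [new]
{q0} --b--> {q1}  [new]
{q0,q1} --a--> {q0,q1,q2,q4}  [new]
{q0,q1} --b--> {q0,q1,q2}  [new]
{q1} --a--> {q2,q4}  [new]
{q1} --b--> {q0,q2}  [new]
{q0,q1,q2,q4} --a--> {q0,q1,q2,q4}  [seen]
{q0,q1,q2,q4} --b--> {q0,q1,q2,q3,q4}  [new]
{q0,q1,q2} --a--> {q0,q1,q2,q4}  [seen]
{q0,q1,q2} --b--> {q0,q1,q2}  [seen]
{q2,q4} --a--> ∅  [new]
{q2,q4} --b--> {q0,q1,q2,q3,q4}  [seen]
{q0,q2} --a--> {q0,q1}  [seen]
{q0,q2} --b--> {q0,q1,q2}  [seen]
{q0,q1,q2,q3,q4} --a--> {q0,q1,q2,q4}  [seen]
{q0,q1,q2,q3,q4} --b--> {q0,q1,q2,q3,q4}  [seen]
∅ --a--> ∅  [seen]
∅ --b--> ∅  [seen]
Reachable DFA states: {q0}, {q0,q1}, {q1}, {q0,q1,q2,q4}, {q0,q1,q2}, {q2,q4}, {q0,q2}, {q0,q1,q2,q3,q4}, ∅.
Accepting DFA states (contain an NFA accepting state): {q0,q1}, {q1}, {q0,q1,q2,q4}, {q0,q1,q2}, {q0,q1,q2,q3,q4}.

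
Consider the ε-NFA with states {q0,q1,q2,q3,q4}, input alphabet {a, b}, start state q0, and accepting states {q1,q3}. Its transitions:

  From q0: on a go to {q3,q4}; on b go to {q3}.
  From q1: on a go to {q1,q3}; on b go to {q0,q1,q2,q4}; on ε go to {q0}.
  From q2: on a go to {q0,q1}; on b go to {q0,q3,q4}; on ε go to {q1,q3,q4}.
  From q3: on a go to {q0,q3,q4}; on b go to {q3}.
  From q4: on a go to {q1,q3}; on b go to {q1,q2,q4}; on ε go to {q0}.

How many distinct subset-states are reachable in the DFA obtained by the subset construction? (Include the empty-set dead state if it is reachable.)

5

Start state of the DFA: {q0} (ε-closure of the NFA start).
{q0} --a--> {q0,q3,q4}  [new]
{q0} --b--> {q3}  [new]
{q0,q3,q4} --a--> {q0,q1,q3,q4}  [new]
{q0,q3,q4} --b--> {q0,q1,q2,q3,q4}  [new]
{q3} --a--> {q0,q3,q4}  [seen]
{q3} --b--> {q3}  [seen]
{q0,q1,q3,q4} --a--> {q0,q1,q3,q4}  [seen]
{q0,q1,q3,q4} --b--> {q0,q1,q2,q3,q4}  [seen]
{q0,q1,q2,q3,q4} --a--> {q0,q1,q3,q4}  [seen]
{q0,q1,q2,q3,q4} --b--> {q0,q1,q2,q3,q4}  [seen]
Reachable DFA states: {q0}, {q0,q3,q4}, {q3}, {q0,q1,q3,q4}, {q0,q1,q2,q3,q4}.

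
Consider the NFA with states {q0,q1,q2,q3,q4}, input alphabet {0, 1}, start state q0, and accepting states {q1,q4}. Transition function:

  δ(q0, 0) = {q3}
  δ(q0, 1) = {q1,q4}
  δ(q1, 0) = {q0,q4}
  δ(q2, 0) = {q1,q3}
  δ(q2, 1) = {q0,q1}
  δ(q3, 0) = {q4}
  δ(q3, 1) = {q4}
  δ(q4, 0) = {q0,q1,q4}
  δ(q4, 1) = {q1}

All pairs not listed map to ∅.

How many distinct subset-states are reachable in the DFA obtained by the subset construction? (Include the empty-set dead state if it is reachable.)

9

Start state of the DFA: {q0}.
{q0} --0--> {q3}  [new]
{q0} --1--> {q1,q4}  [new]
{q3} --0--> {q4}  [new]
{q3} --1--> {q4}  [seen]
{q1,q4} --0--> {q0,q1,q4}  [new]
{q1,q4} --1--> {q1}  [new]
{q4} --0--> {q0,q1,q4}  [seen]
{q4} --1--> {q1}  [seen]
{q0,q1,q4} --0--> {q0,q1,q3,q4}  [new]
{q0,q1,q4} --1--> {q1,q4}  [seen]
{q1} --0--> {q0,q4}  [new]
{q1} --1--> ∅  [new]
{q0,q1,q3,q4} --0--> {q0,q1,q3,q4}  [seen]
{q0,q1,q3,q4} --1--> {q1,q4}  [seen]
{q0,q4} --0--> {q0,q1,q3,q4}  [seen]
{q0,q4} --1--> {q1,q4}  [seen]
∅ --0--> ∅  [seen]
∅ --1--> ∅  [seen]
Reachable DFA states: {q0}, {q3}, {q1,q4}, {q4}, {q0,q1,q4}, {q1}, {q0,q1,q3,q4}, {q0,q4}, ∅.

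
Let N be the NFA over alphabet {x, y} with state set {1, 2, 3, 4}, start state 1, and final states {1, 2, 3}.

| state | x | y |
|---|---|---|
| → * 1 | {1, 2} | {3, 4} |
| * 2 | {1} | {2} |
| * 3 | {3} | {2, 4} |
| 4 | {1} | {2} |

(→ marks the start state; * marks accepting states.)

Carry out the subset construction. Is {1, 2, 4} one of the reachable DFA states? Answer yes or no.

Start state of the DFA: {1}.
{1} --x--> {1, 2}  [new]
{1} --y--> {3, 4}  [new]
{1, 2} --x--> {1, 2}  [seen]
{1, 2} --y--> {2, 3, 4}  [new]
{3, 4} --x--> {1, 3}  [new]
{3, 4} --y--> {2, 4}  [new]
{2, 3, 4} --x--> {1, 3}  [seen]
{2, 3, 4} --y--> {2, 4}  [seen]
{1, 3} --x--> {1, 2, 3}  [new]
{1, 3} --y--> {2, 3, 4}  [seen]
{2, 4} --x--> {1}  [seen]
{2, 4} --y--> {2}  [new]
{1, 2, 3} --x--> {1, 2, 3}  [seen]
{1, 2, 3} --y--> {2, 3, 4}  [seen]
{2} --x--> {1}  [seen]
{2} --y--> {2}  [seen]
Reachable DFA states: {1}, {1, 2}, {3, 4}, {2, 3, 4}, {1, 3}, {2, 4}, {1, 2, 3}, {2}.
{1, 2, 4} is not among them.

no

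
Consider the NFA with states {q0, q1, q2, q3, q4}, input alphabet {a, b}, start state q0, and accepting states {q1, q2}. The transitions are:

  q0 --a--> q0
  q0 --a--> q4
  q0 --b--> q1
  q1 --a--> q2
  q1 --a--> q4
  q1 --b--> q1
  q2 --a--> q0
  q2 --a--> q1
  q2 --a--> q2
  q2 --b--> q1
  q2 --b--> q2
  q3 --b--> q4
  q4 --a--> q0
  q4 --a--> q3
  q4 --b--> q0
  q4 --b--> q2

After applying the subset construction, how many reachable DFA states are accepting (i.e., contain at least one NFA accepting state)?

Start state of the DFA: {q0}.
{q0} --a--> {q0, q4}  [new]
{q0} --b--> {q1}  [new]
{q0, q4} --a--> {q0, q3, q4}  [new]
{q0, q4} --b--> {q0, q1, q2}  [new]
{q1} --a--> {q2, q4}  [new]
{q1} --b--> {q1}  [seen]
{q0, q3, q4} --a--> {q0, q3, q4}  [seen]
{q0, q3, q4} --b--> {q0, q1, q2, q4}  [new]
{q0, q1, q2} --a--> {q0, q1, q2, q4}  [seen]
{q0, q1, q2} --b--> {q1, q2}  [new]
{q2, q4} --a--> {q0, q1, q2, q3}  [new]
{q2, q4} --b--> {q0, q1, q2}  [seen]
{q0, q1, q2, q4} --a--> {q0, q1, q2, q3, q4}  [new]
{q0, q1, q2, q4} --b--> {q0, q1, q2}  [seen]
{q1, q2} --a--> {q0, q1, q2, q4}  [seen]
{q1, q2} --b--> {q1, q2}  [seen]
{q0, q1, q2, q3} --a--> {q0, q1, q2, q4}  [seen]
{q0, q1, q2, q3} --b--> {q1, q2, q4}  [new]
{q0, q1, q2, q3, q4} --a--> {q0, q1, q2, q3, q4}  [seen]
{q0, q1, q2, q3, q4} --b--> {q0, q1, q2, q4}  [seen]
{q1, q2, q4} --a--> {q0, q1, q2, q3, q4}  [seen]
{q1, q2, q4} --b--> {q0, q1, q2}  [seen]
Reachable DFA states: {q0}, {q0, q4}, {q1}, {q0, q3, q4}, {q0, q1, q2}, {q2, q4}, {q0, q1, q2, q4}, {q1, q2}, {q0, q1, q2, q3}, {q0, q1, q2, q3, q4}, {q1, q2, q4}.
Accepting DFA states (contain an NFA accepting state): {q1}, {q0, q1, q2}, {q2, q4}, {q0, q1, q2, q4}, {q1, q2}, {q0, q1, q2, q3}, {q0, q1, q2, q3, q4}, {q1, q2, q4}.

8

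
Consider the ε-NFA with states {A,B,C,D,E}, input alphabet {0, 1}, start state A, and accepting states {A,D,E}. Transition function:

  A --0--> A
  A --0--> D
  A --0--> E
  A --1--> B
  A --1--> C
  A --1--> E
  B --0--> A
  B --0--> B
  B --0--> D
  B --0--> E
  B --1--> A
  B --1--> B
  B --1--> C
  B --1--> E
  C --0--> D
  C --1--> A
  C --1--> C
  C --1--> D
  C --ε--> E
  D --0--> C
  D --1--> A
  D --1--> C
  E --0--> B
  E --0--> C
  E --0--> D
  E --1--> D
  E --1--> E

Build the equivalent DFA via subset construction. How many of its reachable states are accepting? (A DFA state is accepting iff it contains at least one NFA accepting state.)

Start state of the DFA: {A} (ε-closure of the NFA start).
{A} --0--> {A,D,E}  [new]
{A} --1--> {B,C,E}  [new]
{A,D,E} --0--> {A,B,C,D,E}  [new]
{A,D,E} --1--> {A,B,C,D,E}  [seen]
{B,C,E} --0--> {A,B,C,D,E}  [seen]
{B,C,E} --1--> {A,B,C,D,E}  [seen]
{A,B,C,D,E} --0--> {A,B,C,D,E}  [seen]
{A,B,C,D,E} --1--> {A,B,C,D,E}  [seen]
Reachable DFA states: {A}, {A,D,E}, {B,C,E}, {A,B,C,D,E}.
Accepting DFA states (contain an NFA accepting state): {A}, {A,D,E}, {B,C,E}, {A,B,C,D,E}.

4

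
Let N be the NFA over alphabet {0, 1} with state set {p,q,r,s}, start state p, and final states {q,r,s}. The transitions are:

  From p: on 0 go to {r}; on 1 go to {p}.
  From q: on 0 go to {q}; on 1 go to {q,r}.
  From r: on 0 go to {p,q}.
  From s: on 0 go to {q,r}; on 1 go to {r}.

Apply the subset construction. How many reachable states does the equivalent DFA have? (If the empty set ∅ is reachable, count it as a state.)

6

Start state of the DFA: {p}.
{p} --0--> {r}  [new]
{p} --1--> {p}  [seen]
{r} --0--> {p,q}  [new]
{r} --1--> ∅  [new]
{p,q} --0--> {q,r}  [new]
{p,q} --1--> {p,q,r}  [new]
∅ --0--> ∅  [seen]
∅ --1--> ∅  [seen]
{q,r} --0--> {p,q}  [seen]
{q,r} --1--> {q,r}  [seen]
{p,q,r} --0--> {p,q,r}  [seen]
{p,q,r} --1--> {p,q,r}  [seen]
Reachable DFA states: {p}, {r}, {p,q}, ∅, {q,r}, {p,q,r}.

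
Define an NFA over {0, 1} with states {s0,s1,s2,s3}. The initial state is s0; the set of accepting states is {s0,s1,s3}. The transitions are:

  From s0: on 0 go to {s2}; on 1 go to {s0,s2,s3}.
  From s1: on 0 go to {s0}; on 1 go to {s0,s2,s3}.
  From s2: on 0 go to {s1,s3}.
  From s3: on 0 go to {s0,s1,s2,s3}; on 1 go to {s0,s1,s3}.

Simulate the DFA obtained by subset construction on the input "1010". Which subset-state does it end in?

{s0,s1,s2,s3}

Start: {s0}.
δ(s0,1) = {s0,s2,s3}.
Union: {s0,s2,s3}.
After 1: {s0,s2,s3}.
δ(s0,0) = {s2}; δ(s2,0) = {s1,s3}; δ(s3,0) = {s0,s1,s2,s3}.
Union: {s0,s1,s2,s3}.
After 0: {s0,s1,s2,s3}.
δ(s0,1) = {s0,s2,s3}; δ(s1,1) = {s0,s2,s3}; δ(s2,1) = ∅; δ(s3,1) = {s0,s1,s3}.
Union: {s0,s1,s2,s3}.
After 1: {s0,s1,s2,s3}.
δ(s0,0) = {s2}; δ(s1,0) = {s0}; δ(s2,0) = {s1,s3}; δ(s3,0) = {s0,s1,s2,s3}.
Union: {s0,s1,s2,s3}.
After 0: {s0,s1,s2,s3}.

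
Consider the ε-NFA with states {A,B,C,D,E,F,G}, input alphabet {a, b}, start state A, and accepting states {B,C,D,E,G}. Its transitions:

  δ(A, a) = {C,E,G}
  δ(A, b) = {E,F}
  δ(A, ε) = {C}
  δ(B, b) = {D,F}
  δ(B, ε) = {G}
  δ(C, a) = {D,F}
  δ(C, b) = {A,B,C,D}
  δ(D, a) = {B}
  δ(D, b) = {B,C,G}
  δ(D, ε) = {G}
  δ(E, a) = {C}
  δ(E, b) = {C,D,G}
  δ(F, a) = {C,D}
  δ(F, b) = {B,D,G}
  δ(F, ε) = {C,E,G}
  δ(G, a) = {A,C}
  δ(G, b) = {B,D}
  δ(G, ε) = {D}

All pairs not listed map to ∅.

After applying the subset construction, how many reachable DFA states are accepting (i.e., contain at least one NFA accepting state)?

Start state of the DFA: {A,C} (ε-closure of the NFA start).
{A,C} --a--> {C,D,E,F,G}  [new]
{A,C} --b--> {A,B,C,D,E,F,G}  [new]
{C,D,E,F,G} --a--> {A,B,C,D,E,F,G}  [seen]
{C,D,E,F,G} --b--> {A,B,C,D,G}  [new]
{A,B,C,D,E,F,G} --a--> {A,B,C,D,E,F,G}  [seen]
{A,B,C,D,E,F,G} --b--> {A,B,C,D,E,F,G}  [seen]
{A,B,C,D,G} --a--> {A,B,C,D,E,F,G}  [seen]
{A,B,C,D,G} --b--> {A,B,C,D,E,F,G}  [seen]
Reachable DFA states: {A,C}, {C,D,E,F,G}, {A,B,C,D,E,F,G}, {A,B,C,D,G}.
Accepting DFA states (contain an NFA accepting state): {A,C}, {C,D,E,F,G}, {A,B,C,D,E,F,G}, {A,B,C,D,G}.

4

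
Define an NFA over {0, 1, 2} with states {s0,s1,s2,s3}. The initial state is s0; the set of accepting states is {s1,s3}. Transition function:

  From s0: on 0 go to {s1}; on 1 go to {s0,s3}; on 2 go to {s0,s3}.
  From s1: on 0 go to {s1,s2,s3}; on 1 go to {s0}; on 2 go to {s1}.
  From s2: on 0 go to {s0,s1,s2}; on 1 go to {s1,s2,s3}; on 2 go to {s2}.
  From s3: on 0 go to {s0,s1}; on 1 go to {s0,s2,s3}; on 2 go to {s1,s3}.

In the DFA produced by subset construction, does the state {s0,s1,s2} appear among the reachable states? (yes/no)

yes

Start state of the DFA: {s0}.
{s0} --0--> {s1}  [new]
{s0} --1--> {s0,s3}  [new]
{s0} --2--> {s0,s3}  [seen]
{s1} --0--> {s1,s2,s3}  [new]
{s1} --1--> {s0}  [seen]
{s1} --2--> {s1}  [seen]
{s0,s3} --0--> {s0,s1}  [new]
{s0,s3} --1--> {s0,s2,s3}  [new]
{s0,s3} --2--> {s0,s1,s3}  [new]
{s1,s2,s3} --0--> {s0,s1,s2,s3}  [new]
{s1,s2,s3} --1--> {s0,s1,s2,s3}  [seen]
{s1,s2,s3} --2--> {s1,s2,s3}  [seen]
{s0,s1} --0--> {s1,s2,s3}  [seen]
{s0,s1} --1--> {s0,s3}  [seen]
{s0,s1} --2--> {s0,s1,s3}  [seen]
{s0,s2,s3} --0--> {s0,s1,s2}  [new]
{s0,s2,s3} --1--> {s0,s1,s2,s3}  [seen]
{s0,s2,s3} --2--> {s0,s1,s2,s3}  [seen]
{s0,s1,s3} --0--> {s0,s1,s2,s3}  [seen]
{s0,s1,s3} --1--> {s0,s2,s3}  [seen]
{s0,s1,s3} --2--> {s0,s1,s3}  [seen]
{s0,s1,s2,s3} --0--> {s0,s1,s2,s3}  [seen]
{s0,s1,s2,s3} --1--> {s0,s1,s2,s3}  [seen]
{s0,s1,s2,s3} --2--> {s0,s1,s2,s3}  [seen]
{s0,s1,s2} --0--> {s0,s1,s2,s3}  [seen]
{s0,s1,s2} --1--> {s0,s1,s2,s3}  [seen]
{s0,s1,s2} --2--> {s0,s1,s2,s3}  [seen]
Reachable DFA states: {s0}, {s1}, {s0,s3}, {s1,s2,s3}, {s0,s1}, {s0,s2,s3}, {s0,s1,s3}, {s0,s1,s2,s3}, {s0,s1,s2}.
{s0,s1,s2} is among them.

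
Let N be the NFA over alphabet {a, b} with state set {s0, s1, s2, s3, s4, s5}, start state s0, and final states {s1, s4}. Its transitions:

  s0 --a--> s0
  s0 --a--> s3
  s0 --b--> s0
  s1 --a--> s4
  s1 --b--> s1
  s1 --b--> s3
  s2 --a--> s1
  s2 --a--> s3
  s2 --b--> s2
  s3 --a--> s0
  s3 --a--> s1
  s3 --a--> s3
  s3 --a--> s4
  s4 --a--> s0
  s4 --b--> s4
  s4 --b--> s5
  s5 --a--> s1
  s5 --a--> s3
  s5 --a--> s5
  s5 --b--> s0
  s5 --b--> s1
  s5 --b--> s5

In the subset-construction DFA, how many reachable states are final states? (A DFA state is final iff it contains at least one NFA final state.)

2

Start state of the DFA: {s0}.
{s0} --a--> {s0, s3}  [new]
{s0} --b--> {s0}  [seen]
{s0, s3} --a--> {s0, s1, s3, s4}  [new]
{s0, s3} --b--> {s0}  [seen]
{s0, s1, s3, s4} --a--> {s0, s1, s3, s4}  [seen]
{s0, s1, s3, s4} --b--> {s0, s1, s3, s4, s5}  [new]
{s0, s1, s3, s4, s5} --a--> {s0, s1, s3, s4, s5}  [seen]
{s0, s1, s3, s4, s5} --b--> {s0, s1, s3, s4, s5}  [seen]
Reachable DFA states: {s0}, {s0, s3}, {s0, s1, s3, s4}, {s0, s1, s3, s4, s5}.
Accepting DFA states (contain an NFA accepting state): {s0, s1, s3, s4}, {s0, s1, s3, s4, s5}.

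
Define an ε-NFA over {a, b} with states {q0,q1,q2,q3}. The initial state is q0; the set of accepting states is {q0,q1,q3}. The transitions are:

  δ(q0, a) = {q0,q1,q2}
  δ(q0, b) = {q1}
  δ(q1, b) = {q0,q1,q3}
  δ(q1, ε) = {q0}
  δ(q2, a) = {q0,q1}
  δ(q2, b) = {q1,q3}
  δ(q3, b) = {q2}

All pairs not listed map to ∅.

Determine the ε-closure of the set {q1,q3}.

{q0,q1,q3}

Begin with {q1,q3}.
q1 →ε {q0}; add q0.
ε-closure = {q0,q1,q3}.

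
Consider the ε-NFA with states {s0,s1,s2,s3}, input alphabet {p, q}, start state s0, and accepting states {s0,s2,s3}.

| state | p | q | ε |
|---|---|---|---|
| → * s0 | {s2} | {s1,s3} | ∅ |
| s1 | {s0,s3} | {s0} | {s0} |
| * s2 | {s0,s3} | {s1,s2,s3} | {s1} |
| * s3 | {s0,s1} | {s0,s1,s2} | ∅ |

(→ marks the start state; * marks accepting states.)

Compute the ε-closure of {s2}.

Begin with {s2}.
s2 →ε {s1}; add s1.
s1 →ε {s0}; add s0.
ε-closure = {s0,s1,s2}.

{s0,s1,s2}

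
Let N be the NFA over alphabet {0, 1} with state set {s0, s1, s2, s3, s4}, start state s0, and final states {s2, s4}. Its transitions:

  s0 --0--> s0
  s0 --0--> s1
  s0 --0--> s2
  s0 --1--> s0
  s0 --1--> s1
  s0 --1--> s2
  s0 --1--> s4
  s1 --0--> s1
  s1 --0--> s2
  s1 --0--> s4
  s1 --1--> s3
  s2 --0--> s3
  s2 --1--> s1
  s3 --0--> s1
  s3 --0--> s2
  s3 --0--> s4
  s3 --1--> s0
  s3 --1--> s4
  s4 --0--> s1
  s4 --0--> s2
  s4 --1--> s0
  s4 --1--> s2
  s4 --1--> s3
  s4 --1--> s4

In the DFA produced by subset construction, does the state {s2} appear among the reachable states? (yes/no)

Start state of the DFA: {s0}.
{s0} --0--> {s0, s1, s2}  [new]
{s0} --1--> {s0, s1, s2, s4}  [new]
{s0, s1, s2} --0--> {s0, s1, s2, s3, s4}  [new]
{s0, s1, s2} --1--> {s0, s1, s2, s3, s4}  [seen]
{s0, s1, s2, s4} --0--> {s0, s1, s2, s3, s4}  [seen]
{s0, s1, s2, s4} --1--> {s0, s1, s2, s3, s4}  [seen]
{s0, s1, s2, s3, s4} --0--> {s0, s1, s2, s3, s4}  [seen]
{s0, s1, s2, s3, s4} --1--> {s0, s1, s2, s3, s4}  [seen]
Reachable DFA states: {s0}, {s0, s1, s2}, {s0, s1, s2, s4}, {s0, s1, s2, s3, s4}.
{s2} is not among them.

no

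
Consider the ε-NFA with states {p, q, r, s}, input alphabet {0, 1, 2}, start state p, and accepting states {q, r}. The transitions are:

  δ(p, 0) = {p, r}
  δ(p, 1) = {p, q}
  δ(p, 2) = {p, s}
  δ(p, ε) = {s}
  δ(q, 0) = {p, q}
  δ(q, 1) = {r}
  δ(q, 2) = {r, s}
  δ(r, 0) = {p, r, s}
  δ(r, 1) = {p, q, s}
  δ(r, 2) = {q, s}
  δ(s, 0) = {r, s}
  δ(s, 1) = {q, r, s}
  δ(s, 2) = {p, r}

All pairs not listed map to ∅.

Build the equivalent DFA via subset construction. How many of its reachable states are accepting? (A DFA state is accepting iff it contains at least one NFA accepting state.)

2

Start state of the DFA: {p, s} (ε-closure of the NFA start).
{p, s} --0--> {p, r, s}  [new]
{p, s} --1--> {p, q, r, s}  [new]
{p, s} --2--> {p, r, s}  [seen]
{p, r, s} --0--> {p, r, s}  [seen]
{p, r, s} --1--> {p, q, r, s}  [seen]
{p, r, s} --2--> {p, q, r, s}  [seen]
{p, q, r, s} --0--> {p, q, r, s}  [seen]
{p, q, r, s} --1--> {p, q, r, s}  [seen]
{p, q, r, s} --2--> {p, q, r, s}  [seen]
Reachable DFA states: {p, s}, {p, r, s}, {p, q, r, s}.
Accepting DFA states (contain an NFA accepting state): {p, r, s}, {p, q, r, s}.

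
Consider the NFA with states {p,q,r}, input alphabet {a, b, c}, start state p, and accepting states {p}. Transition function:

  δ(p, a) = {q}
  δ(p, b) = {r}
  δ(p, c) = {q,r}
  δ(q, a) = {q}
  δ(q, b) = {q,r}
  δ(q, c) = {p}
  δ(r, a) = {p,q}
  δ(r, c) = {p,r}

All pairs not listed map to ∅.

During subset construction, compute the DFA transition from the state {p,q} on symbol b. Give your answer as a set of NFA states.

{q,r}

δ(p,b) = {r}; δ(q,b) = {q,r}.
Union: {q,r}.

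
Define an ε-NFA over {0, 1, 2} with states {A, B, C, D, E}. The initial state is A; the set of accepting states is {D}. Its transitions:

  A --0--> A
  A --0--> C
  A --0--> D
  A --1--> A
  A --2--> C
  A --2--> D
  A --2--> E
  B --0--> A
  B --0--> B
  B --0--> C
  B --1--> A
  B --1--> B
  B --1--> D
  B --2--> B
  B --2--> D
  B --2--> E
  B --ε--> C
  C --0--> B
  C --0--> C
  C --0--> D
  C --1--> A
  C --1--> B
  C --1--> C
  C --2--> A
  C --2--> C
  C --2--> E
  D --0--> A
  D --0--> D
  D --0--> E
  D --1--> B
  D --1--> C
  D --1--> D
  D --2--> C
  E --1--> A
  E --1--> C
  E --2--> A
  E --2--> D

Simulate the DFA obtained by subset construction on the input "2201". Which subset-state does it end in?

Start: {A}.
δ(A,2) = {C, D, E}.
Union: {C, D, E}.
After 2: {C, D, E}.
δ(C,2) = {A, C, E}; δ(D,2) = {C}; δ(E,2) = {A, D}.
Union: {A, C, D, E}.
After 2: {A, C, D, E}.
δ(A,0) = {A, C, D}; δ(C,0) = {B, C, D}; δ(D,0) = {A, D, E}; δ(E,0) = ∅.
Union: {A, B, C, D, E}.
After 0: {A, B, C, D, E}.
δ(A,1) = {A}; δ(B,1) = {A, B, D}; δ(C,1) = {A, B, C}; δ(D,1) = {B, C, D}; δ(E,1) = {A, C}.
Union: {A, B, C, D}.
After 1: {A, B, C, D}.

{A, B, C, D}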